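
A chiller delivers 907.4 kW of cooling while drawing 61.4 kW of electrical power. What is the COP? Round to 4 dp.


COP = 907.4 / 61.4 = 14.7785

14.7785


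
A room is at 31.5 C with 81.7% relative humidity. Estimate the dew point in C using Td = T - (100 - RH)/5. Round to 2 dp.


Td = 31.5 - (100-81.7)/5 = 27.84 C

27.84 C


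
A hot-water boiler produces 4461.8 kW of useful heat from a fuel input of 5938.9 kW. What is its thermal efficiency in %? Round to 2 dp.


eta = (4461.8/5938.9)*100 = 75.13 %

75.13 %


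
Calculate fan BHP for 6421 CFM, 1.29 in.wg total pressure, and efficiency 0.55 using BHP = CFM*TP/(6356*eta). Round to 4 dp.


BHP = 6421 * 1.29 / (6356 * 0.55) = 2.3694 hp

2.3694 hp


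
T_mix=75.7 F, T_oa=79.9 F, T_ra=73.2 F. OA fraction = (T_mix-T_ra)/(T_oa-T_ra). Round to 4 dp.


frac = (75.7 - 73.2) / (79.9 - 73.2) = 0.3731

0.3731


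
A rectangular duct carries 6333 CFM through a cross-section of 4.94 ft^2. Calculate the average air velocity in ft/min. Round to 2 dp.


V = 6333 / 4.94 = 1281.98 ft/min

1281.98 ft/min


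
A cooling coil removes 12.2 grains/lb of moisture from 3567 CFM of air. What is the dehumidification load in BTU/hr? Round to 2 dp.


Q = 0.68 * 3567 * 12.2 = 29591.83 BTU/hr

29591.83 BTU/hr


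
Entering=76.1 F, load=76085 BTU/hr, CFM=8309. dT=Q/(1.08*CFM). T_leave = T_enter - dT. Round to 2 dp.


dT = 76085/(1.08*8309) = 8.4786
T_leave = 76.1 - 8.4786 = 67.62 F

67.62 F


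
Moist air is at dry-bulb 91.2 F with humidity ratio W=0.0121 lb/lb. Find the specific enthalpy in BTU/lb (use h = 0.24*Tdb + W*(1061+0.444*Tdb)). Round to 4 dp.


h = 0.24*91.2 + 0.0121*(1061+0.444*91.2) = 35.2161 BTU/lb

35.2161 BTU/lb


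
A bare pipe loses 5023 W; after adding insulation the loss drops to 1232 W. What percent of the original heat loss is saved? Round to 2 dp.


Savings = ((5023-1232)/5023)*100 = 75.47 %

75.47 %


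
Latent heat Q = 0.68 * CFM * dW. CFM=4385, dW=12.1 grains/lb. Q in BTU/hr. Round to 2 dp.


Q = 0.68 * 4385 * 12.1 = 36079.78 BTU/hr

36079.78 BTU/hr


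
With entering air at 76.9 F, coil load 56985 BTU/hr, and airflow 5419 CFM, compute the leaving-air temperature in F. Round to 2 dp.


dT = 56985/(1.08*5419) = 9.7368
T_leave = 76.9 - 9.7368 = 67.16 F

67.16 F


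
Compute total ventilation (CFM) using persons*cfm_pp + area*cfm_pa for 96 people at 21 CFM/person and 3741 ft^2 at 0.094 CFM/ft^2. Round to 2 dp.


Total = 96*21 + 3741*0.094 = 2367.65 CFM

2367.65 CFM


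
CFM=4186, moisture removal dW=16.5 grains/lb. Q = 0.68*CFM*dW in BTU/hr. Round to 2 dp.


Q = 0.68 * 4186 * 16.5 = 46966.92 BTU/hr

46966.92 BTU/hr


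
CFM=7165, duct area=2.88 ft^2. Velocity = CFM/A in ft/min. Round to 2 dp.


V = 7165 / 2.88 = 2487.85 ft/min

2487.85 ft/min


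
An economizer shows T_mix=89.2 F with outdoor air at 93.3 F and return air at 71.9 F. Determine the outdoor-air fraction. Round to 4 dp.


frac = (89.2 - 71.9) / (93.3 - 71.9) = 0.8084

0.8084


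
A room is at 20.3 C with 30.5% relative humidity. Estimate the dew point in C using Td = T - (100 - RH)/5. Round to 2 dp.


Td = 20.3 - (100-30.5)/5 = 6.40 C

6.40 C


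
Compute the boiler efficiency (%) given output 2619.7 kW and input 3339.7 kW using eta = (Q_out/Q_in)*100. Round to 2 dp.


eta = (2619.7/3339.7)*100 = 78.44 %

78.44 %


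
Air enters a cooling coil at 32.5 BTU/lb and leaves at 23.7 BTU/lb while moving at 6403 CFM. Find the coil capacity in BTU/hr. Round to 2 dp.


Q = 4.5 * 6403 * (32.5 - 23.7) = 253558.80 BTU/hr

253558.80 BTU/hr


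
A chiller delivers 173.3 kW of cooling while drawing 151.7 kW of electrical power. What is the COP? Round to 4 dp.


COP = 173.3 / 151.7 = 1.1424

1.1424


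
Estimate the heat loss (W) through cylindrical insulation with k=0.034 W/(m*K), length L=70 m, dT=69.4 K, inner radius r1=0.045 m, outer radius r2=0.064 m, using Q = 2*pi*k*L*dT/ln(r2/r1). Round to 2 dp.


Q = 2*pi*0.034*70*69.4/ln(0.064/0.045) = 2946.47 W

2946.47 W


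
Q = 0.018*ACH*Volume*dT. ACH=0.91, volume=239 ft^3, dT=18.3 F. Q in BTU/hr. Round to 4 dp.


Q = 0.018 * 0.91 * 239 * 18.3 = 71.6412 BTU/hr

71.6412 BTU/hr


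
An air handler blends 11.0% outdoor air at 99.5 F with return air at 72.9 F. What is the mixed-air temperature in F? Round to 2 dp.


T_mix = 72.9 + (11.0/100)*(99.5-72.9) = 75.83 F

75.83 F


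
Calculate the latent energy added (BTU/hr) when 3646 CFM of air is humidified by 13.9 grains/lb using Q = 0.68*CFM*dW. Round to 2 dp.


Q = 0.68 * 3646 * 13.9 = 34461.99 BTU/hr

34461.99 BTU/hr


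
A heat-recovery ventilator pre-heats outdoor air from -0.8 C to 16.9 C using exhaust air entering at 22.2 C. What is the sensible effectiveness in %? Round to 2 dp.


eff = (16.9-(-0.8))/(22.2-(-0.8))*100 = 76.96 %

76.96 %


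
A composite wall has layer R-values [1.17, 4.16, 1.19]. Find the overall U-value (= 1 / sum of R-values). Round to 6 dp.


R_total = 1.17 + 4.16 + 1.19 = 6.52
U = 1/6.52 = 0.153374

0.153374


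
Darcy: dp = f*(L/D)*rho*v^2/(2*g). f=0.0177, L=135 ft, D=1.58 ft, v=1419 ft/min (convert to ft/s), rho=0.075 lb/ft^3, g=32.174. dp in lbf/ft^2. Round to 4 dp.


v_fps = 1419/60 = 23.65 ft/s
dp = 0.0177*(135/1.58)*0.075*23.65^2/(2*32.174) = 0.9859 lbf/ft^2

0.9859 lbf/ft^2


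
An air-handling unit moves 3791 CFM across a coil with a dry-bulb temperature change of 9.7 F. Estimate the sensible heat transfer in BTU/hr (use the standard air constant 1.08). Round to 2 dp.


Q = 1.08 * 3791 * 9.7 = 39714.52 BTU/hr

39714.52 BTU/hr


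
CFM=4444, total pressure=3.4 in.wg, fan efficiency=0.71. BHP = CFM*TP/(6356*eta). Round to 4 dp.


BHP = 4444 * 3.4 / (6356 * 0.71) = 3.3482 hp

3.3482 hp


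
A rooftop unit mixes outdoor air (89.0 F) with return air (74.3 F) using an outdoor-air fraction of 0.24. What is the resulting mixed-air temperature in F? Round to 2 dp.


T_mix = 0.24*89.0 + 0.76*74.3 = 77.83 F

77.83 F


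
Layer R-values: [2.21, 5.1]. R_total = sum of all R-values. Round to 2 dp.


R_total = 2.21 + 5.1 = 7.31

7.31


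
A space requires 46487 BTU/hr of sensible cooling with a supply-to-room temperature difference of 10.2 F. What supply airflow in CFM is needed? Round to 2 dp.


CFM = 46487 / (1.08 * 10.2) = 4219.95

4219.95 CFM


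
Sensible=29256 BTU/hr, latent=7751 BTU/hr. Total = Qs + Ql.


Qt = 29256 + 7751 = 37007 BTU/hr

37007 BTU/hr


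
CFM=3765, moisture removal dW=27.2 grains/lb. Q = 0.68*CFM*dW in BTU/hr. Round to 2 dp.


Q = 0.68 * 3765 * 27.2 = 69637.44 BTU/hr

69637.44 BTU/hr


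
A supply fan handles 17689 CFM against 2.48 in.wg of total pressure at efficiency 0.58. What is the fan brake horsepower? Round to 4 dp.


BHP = 17689 * 2.48 / (6356 * 0.58) = 11.8999 hp

11.8999 hp


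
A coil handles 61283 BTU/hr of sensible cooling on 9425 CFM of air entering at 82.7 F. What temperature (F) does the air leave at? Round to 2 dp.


dT = 61283/(1.08*9425) = 6.0205
T_leave = 82.7 - 6.0205 = 76.68 F

76.68 F


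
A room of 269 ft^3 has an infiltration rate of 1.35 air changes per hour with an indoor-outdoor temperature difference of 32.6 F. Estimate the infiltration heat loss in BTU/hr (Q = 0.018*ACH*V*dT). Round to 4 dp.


Q = 0.018 * 1.35 * 269 * 32.6 = 213.0964 BTU/hr

213.0964 BTU/hr


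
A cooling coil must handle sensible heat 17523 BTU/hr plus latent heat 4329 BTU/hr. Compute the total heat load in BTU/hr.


Qt = 17523 + 4329 = 21852 BTU/hr

21852 BTU/hr


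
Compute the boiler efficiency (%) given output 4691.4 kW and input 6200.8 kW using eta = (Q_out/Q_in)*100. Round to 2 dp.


eta = (4691.4/6200.8)*100 = 75.66 %

75.66 %


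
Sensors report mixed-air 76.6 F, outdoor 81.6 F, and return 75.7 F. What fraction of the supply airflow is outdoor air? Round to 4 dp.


frac = (76.6 - 75.7) / (81.6 - 75.7) = 0.1525

0.1525


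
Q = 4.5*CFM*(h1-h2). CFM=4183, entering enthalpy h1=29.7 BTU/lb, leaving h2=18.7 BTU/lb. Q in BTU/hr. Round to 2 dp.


Q = 4.5 * 4183 * (29.7 - 18.7) = 207058.50 BTU/hr

207058.50 BTU/hr


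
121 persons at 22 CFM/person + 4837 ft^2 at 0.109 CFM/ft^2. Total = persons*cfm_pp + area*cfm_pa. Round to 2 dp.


Total = 121*22 + 4837*0.109 = 3189.23 CFM

3189.23 CFM


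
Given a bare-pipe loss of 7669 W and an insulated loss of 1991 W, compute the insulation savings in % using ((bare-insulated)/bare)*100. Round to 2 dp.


Savings = ((7669-1991)/7669)*100 = 74.04 %

74.04 %


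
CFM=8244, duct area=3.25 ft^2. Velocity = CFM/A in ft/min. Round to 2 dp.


V = 8244 / 3.25 = 2536.62 ft/min

2536.62 ft/min


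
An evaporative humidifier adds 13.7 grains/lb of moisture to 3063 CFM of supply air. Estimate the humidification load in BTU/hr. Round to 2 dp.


Q = 0.68 * 3063 * 13.7 = 28534.91 BTU/hr

28534.91 BTU/hr


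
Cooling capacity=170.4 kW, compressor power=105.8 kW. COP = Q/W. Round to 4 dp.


COP = 170.4 / 105.8 = 1.6106

1.6106


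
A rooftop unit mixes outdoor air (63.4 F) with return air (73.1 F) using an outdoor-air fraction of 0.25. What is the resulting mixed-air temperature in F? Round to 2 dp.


T_mix = 0.25*63.4 + 0.75*73.1 = 70.68 F

70.68 F


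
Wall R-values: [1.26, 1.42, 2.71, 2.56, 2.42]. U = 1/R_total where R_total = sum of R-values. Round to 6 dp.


R_total = 1.26 + 1.42 + 2.71 + 2.56 + 2.42 = 10.37
U = 1/10.37 = 0.096432

0.096432


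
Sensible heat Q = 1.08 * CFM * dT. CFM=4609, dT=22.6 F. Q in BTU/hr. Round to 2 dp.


Q = 1.08 * 4609 * 22.6 = 112496.47 BTU/hr

112496.47 BTU/hr


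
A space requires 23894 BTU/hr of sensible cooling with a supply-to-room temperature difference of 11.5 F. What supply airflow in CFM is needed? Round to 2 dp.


CFM = 23894 / (1.08 * 11.5) = 1923.83

1923.83 CFM


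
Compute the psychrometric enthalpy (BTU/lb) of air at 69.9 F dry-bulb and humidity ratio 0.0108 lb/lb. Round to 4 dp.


h = 0.24*69.9 + 0.0108*(1061+0.444*69.9) = 28.5700 BTU/lb

28.5700 BTU/lb


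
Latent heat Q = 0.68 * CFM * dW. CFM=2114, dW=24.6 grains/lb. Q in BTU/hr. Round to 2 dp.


Q = 0.68 * 2114 * 24.6 = 35362.99 BTU/hr

35362.99 BTU/hr


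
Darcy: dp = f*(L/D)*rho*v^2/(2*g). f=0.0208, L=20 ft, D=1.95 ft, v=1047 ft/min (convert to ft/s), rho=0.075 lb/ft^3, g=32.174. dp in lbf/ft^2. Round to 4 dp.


v_fps = 1047/60 = 17.45 ft/s
dp = 0.0208*(20/1.95)*0.075*17.45^2/(2*32.174) = 0.0757 lbf/ft^2

0.0757 lbf/ft^2


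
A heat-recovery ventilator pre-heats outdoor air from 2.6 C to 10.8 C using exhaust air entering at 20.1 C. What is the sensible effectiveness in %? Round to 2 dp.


eff = (10.8-2.6)/(20.1-2.6)*100 = 46.86 %

46.86 %


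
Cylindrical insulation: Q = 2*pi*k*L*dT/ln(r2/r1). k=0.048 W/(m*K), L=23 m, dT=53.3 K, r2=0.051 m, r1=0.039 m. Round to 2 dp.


Q = 2*pi*0.048*23*53.3/ln(0.051/0.039) = 1378.20 W

1378.20 W


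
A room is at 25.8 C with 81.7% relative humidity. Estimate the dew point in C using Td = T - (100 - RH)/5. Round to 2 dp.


Td = 25.8 - (100-81.7)/5 = 22.14 C

22.14 C


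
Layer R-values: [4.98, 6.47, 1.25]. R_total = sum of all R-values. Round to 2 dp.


R_total = 4.98 + 6.47 + 1.25 = 12.70

12.70


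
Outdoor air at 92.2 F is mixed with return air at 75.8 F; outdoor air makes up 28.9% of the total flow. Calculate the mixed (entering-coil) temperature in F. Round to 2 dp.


T_mix = 75.8 + (28.9/100)*(92.2-75.8) = 80.54 F

80.54 F


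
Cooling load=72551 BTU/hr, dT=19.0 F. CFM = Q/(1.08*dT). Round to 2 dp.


CFM = 72551 / (1.08 * 19.0) = 3535.62

3535.62 CFM


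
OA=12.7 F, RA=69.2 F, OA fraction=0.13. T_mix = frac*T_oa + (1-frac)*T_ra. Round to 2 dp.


T_mix = 0.13*12.7 + 0.87*69.2 = 61.86 F

61.86 F


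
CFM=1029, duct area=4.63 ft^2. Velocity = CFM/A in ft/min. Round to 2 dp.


V = 1029 / 4.63 = 222.25 ft/min

222.25 ft/min


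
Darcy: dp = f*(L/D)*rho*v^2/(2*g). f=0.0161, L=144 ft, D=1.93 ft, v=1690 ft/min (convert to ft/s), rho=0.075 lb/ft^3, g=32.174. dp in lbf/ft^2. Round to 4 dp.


v_fps = 1690/60 = 28.1667 ft/s
dp = 0.0161*(144/1.93)*0.075*28.1667^2/(2*32.174) = 1.1108 lbf/ft^2

1.1108 lbf/ft^2


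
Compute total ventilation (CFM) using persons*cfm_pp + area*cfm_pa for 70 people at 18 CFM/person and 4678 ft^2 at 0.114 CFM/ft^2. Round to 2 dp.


Total = 70*18 + 4678*0.114 = 1793.29 CFM

1793.29 CFM


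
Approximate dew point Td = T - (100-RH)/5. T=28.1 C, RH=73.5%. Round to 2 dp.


Td = 28.1 - (100-73.5)/5 = 22.80 C

22.80 C


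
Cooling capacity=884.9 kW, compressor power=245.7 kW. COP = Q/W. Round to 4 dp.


COP = 884.9 / 245.7 = 3.6015

3.6015


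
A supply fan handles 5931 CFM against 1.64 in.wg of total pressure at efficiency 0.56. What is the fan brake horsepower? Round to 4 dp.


BHP = 5931 * 1.64 / (6356 * 0.56) = 2.7327 hp

2.7327 hp


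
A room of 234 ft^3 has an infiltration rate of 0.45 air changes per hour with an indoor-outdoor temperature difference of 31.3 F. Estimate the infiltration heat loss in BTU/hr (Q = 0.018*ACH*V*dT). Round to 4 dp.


Q = 0.018 * 0.45 * 234 * 31.3 = 59.3260 BTU/hr

59.3260 BTU/hr


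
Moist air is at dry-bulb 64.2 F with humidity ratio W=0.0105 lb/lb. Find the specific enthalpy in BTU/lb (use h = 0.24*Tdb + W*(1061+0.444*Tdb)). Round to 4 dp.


h = 0.24*64.2 + 0.0105*(1061+0.444*64.2) = 26.8478 BTU/lb

26.8478 BTU/lb


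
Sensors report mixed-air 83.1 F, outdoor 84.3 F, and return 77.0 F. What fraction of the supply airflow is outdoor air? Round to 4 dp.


frac = (83.1 - 77.0) / (84.3 - 77.0) = 0.8356

0.8356


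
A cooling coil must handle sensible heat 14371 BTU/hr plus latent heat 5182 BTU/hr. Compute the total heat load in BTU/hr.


Qt = 14371 + 5182 = 19553 BTU/hr

19553 BTU/hr


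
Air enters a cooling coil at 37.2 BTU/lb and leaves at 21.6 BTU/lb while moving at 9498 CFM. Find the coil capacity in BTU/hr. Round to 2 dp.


Q = 4.5 * 9498 * (37.2 - 21.6) = 666759.60 BTU/hr

666759.60 BTU/hr


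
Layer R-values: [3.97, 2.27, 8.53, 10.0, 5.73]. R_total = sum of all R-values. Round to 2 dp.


R_total = 3.97 + 2.27 + 8.53 + 10.0 + 5.73 = 30.50

30.50


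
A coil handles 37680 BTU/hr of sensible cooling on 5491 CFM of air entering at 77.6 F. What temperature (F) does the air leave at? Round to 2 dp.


dT = 37680/(1.08*5491) = 6.3538
T_leave = 77.6 - 6.3538 = 71.25 F

71.25 F


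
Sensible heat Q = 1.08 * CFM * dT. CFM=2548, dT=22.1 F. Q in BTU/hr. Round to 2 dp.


Q = 1.08 * 2548 * 22.1 = 60815.66 BTU/hr

60815.66 BTU/hr


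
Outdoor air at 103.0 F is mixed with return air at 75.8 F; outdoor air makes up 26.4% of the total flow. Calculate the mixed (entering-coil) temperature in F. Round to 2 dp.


T_mix = 75.8 + (26.4/100)*(103.0-75.8) = 82.98 F

82.98 F


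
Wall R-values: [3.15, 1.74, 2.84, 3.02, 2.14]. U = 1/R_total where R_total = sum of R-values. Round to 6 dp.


R_total = 3.15 + 1.74 + 2.84 + 3.02 + 2.14 = 12.89
U = 1/12.89 = 0.077580

0.077580


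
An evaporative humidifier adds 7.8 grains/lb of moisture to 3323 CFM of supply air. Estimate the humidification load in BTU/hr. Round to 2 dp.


Q = 0.68 * 3323 * 7.8 = 17625.19 BTU/hr

17625.19 BTU/hr


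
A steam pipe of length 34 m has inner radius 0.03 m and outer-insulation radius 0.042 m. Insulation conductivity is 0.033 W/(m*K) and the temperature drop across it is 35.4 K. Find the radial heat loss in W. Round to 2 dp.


Q = 2*pi*0.033*34*35.4/ln(0.042/0.03) = 741.70 W

741.70 W


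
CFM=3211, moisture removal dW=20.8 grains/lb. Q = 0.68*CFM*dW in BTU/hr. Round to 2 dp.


Q = 0.68 * 3211 * 20.8 = 45416.38 BTU/hr

45416.38 BTU/hr


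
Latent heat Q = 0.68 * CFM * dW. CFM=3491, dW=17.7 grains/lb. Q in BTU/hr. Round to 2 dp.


Q = 0.68 * 3491 * 17.7 = 42017.68 BTU/hr

42017.68 BTU/hr


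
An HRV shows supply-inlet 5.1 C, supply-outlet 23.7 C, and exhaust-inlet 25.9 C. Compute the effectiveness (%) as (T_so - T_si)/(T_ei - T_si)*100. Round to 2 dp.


eff = (23.7-5.1)/(25.9-5.1)*100 = 89.42 %

89.42 %


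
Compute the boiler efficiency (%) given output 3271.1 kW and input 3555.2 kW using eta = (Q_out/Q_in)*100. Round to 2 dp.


eta = (3271.1/3555.2)*100 = 92.01 %

92.01 %


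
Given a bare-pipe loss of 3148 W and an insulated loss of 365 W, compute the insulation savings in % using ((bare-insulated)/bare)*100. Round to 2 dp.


Savings = ((3148-365)/3148)*100 = 88.41 %

88.41 %


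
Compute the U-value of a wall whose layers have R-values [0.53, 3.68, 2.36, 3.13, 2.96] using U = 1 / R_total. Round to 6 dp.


R_total = 0.53 + 3.68 + 2.36 + 3.13 + 2.96 = 12.66
U = 1/12.66 = 0.078989

0.078989


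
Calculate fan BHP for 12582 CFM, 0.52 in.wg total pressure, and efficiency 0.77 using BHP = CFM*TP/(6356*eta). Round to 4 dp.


BHP = 12582 * 0.52 / (6356 * 0.77) = 1.3368 hp

1.3368 hp


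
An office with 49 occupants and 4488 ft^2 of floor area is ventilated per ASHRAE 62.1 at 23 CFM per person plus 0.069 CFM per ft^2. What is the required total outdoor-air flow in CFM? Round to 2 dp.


Total = 49*23 + 4488*0.069 = 1436.67 CFM

1436.67 CFM


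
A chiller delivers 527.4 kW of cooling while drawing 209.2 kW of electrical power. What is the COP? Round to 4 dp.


COP = 527.4 / 209.2 = 2.5210

2.5210


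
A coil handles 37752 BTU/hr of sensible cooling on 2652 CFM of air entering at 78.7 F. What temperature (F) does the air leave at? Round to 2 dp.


dT = 37752/(1.08*2652) = 13.1808
T_leave = 78.7 - 13.1808 = 65.52 F

65.52 F


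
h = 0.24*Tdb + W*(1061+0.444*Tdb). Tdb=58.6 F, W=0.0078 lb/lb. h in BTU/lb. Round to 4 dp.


h = 0.24*58.6 + 0.0078*(1061+0.444*58.6) = 22.5427 BTU/lb

22.5427 BTU/lb


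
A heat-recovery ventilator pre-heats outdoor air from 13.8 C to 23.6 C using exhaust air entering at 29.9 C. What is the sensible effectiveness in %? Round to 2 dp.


eff = (23.6-13.8)/(29.9-13.8)*100 = 60.87 %

60.87 %


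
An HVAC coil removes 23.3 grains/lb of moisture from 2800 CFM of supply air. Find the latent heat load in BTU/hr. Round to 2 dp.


Q = 0.68 * 2800 * 23.3 = 44363.20 BTU/hr

44363.20 BTU/hr


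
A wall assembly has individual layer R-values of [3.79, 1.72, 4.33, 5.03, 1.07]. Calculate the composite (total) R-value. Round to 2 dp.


R_total = 3.79 + 1.72 + 4.33 + 5.03 + 1.07 = 15.94

15.94


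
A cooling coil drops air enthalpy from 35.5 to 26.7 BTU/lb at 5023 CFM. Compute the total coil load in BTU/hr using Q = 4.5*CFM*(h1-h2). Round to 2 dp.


Q = 4.5 * 5023 * (35.5 - 26.7) = 198910.80 BTU/hr

198910.80 BTU/hr


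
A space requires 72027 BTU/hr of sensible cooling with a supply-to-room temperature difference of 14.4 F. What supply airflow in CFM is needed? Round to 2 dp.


CFM = 72027 / (1.08 * 14.4) = 4631.37

4631.37 CFM


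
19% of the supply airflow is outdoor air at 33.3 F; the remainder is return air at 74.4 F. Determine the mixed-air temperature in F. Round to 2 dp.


T_mix = 0.19*33.3 + 0.81*74.4 = 66.59 F

66.59 F


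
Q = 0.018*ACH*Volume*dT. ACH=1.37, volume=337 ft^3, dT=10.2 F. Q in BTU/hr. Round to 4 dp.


Q = 0.018 * 1.37 * 337 * 10.2 = 84.7663 BTU/hr

84.7663 BTU/hr


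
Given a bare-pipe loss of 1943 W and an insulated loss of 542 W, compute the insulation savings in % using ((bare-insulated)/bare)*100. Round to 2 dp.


Savings = ((1943-542)/1943)*100 = 72.10 %

72.10 %


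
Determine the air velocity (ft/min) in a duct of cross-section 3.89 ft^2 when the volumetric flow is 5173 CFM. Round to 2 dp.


V = 5173 / 3.89 = 1329.82 ft/min

1329.82 ft/min


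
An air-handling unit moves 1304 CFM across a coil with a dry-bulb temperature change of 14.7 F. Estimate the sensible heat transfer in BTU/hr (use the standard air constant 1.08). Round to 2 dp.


Q = 1.08 * 1304 * 14.7 = 20702.30 BTU/hr

20702.30 BTU/hr


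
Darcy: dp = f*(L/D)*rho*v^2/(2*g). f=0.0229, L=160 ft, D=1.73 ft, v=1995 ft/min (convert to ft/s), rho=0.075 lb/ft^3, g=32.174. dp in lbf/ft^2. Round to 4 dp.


v_fps = 1995/60 = 33.25 ft/s
dp = 0.0229*(160/1.73)*0.075*33.25^2/(2*32.174) = 2.7291 lbf/ft^2

2.7291 lbf/ft^2


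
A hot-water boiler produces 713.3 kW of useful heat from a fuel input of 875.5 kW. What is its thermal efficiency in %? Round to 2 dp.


eta = (713.3/875.5)*100 = 81.47 %

81.47 %


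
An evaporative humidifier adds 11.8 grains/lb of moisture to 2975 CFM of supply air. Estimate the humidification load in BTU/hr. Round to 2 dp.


Q = 0.68 * 2975 * 11.8 = 23871.40 BTU/hr

23871.40 BTU/hr


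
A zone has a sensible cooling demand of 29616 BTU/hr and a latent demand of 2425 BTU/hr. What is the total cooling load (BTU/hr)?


Qt = 29616 + 2425 = 32041 BTU/hr

32041 BTU/hr


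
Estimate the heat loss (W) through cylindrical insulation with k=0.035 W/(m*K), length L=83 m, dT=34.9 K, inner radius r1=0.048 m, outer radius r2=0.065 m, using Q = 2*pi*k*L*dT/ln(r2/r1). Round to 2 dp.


Q = 2*pi*0.035*83*34.9/ln(0.065/0.048) = 2101.08 W

2101.08 W


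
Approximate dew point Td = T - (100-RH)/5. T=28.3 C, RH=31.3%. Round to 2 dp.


Td = 28.3 - (100-31.3)/5 = 14.56 C

14.56 C


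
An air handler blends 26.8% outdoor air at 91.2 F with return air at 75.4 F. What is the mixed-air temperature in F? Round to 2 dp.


T_mix = 75.4 + (26.8/100)*(91.2-75.4) = 79.63 F

79.63 F


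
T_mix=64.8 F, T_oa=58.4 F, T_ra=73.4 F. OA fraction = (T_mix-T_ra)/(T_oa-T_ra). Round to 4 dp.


frac = (64.8 - 73.4) / (58.4 - 73.4) = 0.5733

0.5733


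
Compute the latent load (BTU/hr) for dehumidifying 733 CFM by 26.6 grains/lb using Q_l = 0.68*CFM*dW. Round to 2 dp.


Q = 0.68 * 733 * 26.6 = 13258.50 BTU/hr

13258.50 BTU/hr


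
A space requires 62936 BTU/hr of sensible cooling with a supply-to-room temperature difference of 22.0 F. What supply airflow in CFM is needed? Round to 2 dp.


CFM = 62936 / (1.08 * 22.0) = 2648.82

2648.82 CFM


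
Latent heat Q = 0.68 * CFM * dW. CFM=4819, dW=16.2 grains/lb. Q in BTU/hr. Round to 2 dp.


Q = 0.68 * 4819 * 16.2 = 53086.10 BTU/hr

53086.10 BTU/hr


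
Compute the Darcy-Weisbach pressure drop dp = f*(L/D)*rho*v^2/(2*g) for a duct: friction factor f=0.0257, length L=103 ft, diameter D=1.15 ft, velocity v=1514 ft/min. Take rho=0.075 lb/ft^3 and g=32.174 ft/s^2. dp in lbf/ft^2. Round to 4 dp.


v_fps = 1514/60 = 25.2333 ft/s
dp = 0.0257*(103/1.15)*0.075*25.2333^2/(2*32.174) = 1.7082 lbf/ft^2

1.7082 lbf/ft^2


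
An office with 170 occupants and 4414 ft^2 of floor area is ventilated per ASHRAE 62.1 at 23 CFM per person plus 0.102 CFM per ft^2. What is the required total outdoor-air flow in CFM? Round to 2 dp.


Total = 170*23 + 4414*0.102 = 4360.23 CFM

4360.23 CFM


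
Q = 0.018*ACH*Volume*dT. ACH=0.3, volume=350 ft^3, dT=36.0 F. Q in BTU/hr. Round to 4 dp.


Q = 0.018 * 0.3 * 350 * 36.0 = 68.0400 BTU/hr

68.0400 BTU/hr


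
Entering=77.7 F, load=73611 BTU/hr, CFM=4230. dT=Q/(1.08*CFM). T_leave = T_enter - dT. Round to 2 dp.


dT = 73611/(1.08*4230) = 16.1131
T_leave = 77.7 - 16.1131 = 61.59 F

61.59 F


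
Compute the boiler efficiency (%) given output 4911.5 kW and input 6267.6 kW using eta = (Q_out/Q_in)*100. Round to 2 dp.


eta = (4911.5/6267.6)*100 = 78.36 %

78.36 %


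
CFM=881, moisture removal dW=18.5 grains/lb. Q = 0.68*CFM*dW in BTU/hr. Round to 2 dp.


Q = 0.68 * 881 * 18.5 = 11082.98 BTU/hr

11082.98 BTU/hr


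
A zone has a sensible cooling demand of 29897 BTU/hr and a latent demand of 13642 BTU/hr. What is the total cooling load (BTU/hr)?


Qt = 29897 + 13642 = 43539 BTU/hr

43539 BTU/hr


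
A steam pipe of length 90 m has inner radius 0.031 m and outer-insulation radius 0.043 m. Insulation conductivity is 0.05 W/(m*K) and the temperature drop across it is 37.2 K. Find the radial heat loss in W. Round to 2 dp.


Q = 2*pi*0.05*90*37.2/ln(0.043/0.031) = 3214.44 W

3214.44 W


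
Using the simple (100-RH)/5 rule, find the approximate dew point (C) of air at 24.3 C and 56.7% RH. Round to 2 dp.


Td = 24.3 - (100-56.7)/5 = 15.64 C

15.64 C


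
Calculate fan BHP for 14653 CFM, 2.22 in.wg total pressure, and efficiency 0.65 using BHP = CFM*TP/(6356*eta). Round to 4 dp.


BHP = 14653 * 2.22 / (6356 * 0.65) = 7.8738 hp

7.8738 hp


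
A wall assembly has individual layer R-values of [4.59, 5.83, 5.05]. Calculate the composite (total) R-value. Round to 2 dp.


R_total = 4.59 + 5.83 + 5.05 = 15.47

15.47


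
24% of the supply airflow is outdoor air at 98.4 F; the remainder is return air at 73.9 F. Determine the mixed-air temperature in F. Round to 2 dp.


T_mix = 0.24*98.4 + 0.76*73.9 = 79.78 F

79.78 F


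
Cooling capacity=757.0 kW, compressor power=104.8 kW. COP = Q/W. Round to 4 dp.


COP = 757.0 / 104.8 = 7.2233

7.2233


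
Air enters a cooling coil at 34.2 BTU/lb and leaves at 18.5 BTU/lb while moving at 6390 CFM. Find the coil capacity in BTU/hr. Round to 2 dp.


Q = 4.5 * 6390 * (34.2 - 18.5) = 451453.50 BTU/hr

451453.50 BTU/hr


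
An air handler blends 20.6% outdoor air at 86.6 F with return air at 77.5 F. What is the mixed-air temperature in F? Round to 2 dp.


T_mix = 77.5 + (20.6/100)*(86.6-77.5) = 79.37 F

79.37 F


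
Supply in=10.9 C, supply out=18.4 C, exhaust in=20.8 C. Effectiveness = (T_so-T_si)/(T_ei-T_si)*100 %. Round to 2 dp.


eff = (18.4-10.9)/(20.8-10.9)*100 = 75.76 %

75.76 %


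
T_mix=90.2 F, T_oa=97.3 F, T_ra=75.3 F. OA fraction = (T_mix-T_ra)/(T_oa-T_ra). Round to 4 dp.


frac = (90.2 - 75.3) / (97.3 - 75.3) = 0.6773

0.6773


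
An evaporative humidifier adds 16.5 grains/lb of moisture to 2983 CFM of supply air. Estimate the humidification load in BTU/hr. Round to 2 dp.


Q = 0.68 * 2983 * 16.5 = 33469.26 BTU/hr

33469.26 BTU/hr


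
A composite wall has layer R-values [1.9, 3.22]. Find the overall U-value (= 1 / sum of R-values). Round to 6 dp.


R_total = 1.9 + 3.22 = 5.12
U = 1/5.12 = 0.195313

0.195313


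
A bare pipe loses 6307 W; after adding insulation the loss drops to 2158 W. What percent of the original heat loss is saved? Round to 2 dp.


Savings = ((6307-2158)/6307)*100 = 65.78 %

65.78 %


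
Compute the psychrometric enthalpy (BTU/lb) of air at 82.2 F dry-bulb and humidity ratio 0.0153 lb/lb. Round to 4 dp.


h = 0.24*82.2 + 0.0153*(1061+0.444*82.2) = 36.5197 BTU/lb

36.5197 BTU/lb


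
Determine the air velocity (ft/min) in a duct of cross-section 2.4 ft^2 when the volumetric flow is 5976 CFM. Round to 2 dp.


V = 5976 / 2.4 = 2490.00 ft/min

2490.00 ft/min


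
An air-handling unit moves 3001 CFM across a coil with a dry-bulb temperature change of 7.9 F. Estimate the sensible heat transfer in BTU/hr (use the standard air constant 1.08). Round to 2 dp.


Q = 1.08 * 3001 * 7.9 = 25604.53 BTU/hr

25604.53 BTU/hr


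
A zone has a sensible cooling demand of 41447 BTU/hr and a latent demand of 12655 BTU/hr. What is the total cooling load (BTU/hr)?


Qt = 41447 + 12655 = 54102 BTU/hr

54102 BTU/hr


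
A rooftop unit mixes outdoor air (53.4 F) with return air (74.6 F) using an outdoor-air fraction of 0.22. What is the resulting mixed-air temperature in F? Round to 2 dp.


T_mix = 0.22*53.4 + 0.78*74.6 = 69.94 F

69.94 F


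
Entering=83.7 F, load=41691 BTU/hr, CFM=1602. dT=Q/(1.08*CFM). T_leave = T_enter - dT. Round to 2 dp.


dT = 41691/(1.08*1602) = 24.0966
T_leave = 83.7 - 24.0966 = 59.60 F

59.60 F


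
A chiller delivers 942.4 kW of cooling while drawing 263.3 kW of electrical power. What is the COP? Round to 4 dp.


COP = 942.4 / 263.3 = 3.5792

3.5792


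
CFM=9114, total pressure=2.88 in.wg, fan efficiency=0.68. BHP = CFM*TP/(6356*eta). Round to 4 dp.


BHP = 9114 * 2.88 / (6356 * 0.68) = 6.0731 hp

6.0731 hp


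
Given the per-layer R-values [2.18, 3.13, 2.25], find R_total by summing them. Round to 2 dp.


R_total = 2.18 + 3.13 + 2.25 = 7.56

7.56


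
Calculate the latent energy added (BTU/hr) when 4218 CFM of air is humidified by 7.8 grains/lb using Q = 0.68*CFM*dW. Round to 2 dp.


Q = 0.68 * 4218 * 7.8 = 22372.27 BTU/hr

22372.27 BTU/hr


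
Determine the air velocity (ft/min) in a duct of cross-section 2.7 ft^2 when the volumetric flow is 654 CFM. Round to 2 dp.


V = 654 / 2.7 = 242.22 ft/min

242.22 ft/min


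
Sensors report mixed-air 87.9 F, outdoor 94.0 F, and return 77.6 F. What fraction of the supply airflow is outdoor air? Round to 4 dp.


frac = (87.9 - 77.6) / (94.0 - 77.6) = 0.6280

0.6280


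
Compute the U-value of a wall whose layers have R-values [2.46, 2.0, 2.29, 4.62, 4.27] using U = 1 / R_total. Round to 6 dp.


R_total = 2.46 + 2.0 + 2.29 + 4.62 + 4.27 = 15.64
U = 1/15.64 = 0.063939

0.063939


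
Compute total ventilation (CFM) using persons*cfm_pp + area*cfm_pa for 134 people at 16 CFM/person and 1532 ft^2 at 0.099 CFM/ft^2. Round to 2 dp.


Total = 134*16 + 1532*0.099 = 2295.67 CFM

2295.67 CFM


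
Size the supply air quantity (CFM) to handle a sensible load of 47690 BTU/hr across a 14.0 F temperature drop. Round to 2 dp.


CFM = 47690 / (1.08 * 14.0) = 3154.10

3154.10 CFM


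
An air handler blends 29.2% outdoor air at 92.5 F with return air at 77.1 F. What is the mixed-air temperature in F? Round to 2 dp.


T_mix = 77.1 + (29.2/100)*(92.5-77.1) = 81.60 F

81.60 F


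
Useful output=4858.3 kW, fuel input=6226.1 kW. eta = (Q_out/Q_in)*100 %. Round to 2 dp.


eta = (4858.3/6226.1)*100 = 78.03 %

78.03 %


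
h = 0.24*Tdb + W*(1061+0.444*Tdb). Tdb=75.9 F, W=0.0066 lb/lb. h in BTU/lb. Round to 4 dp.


h = 0.24*75.9 + 0.0066*(1061+0.444*75.9) = 25.4410 BTU/lb

25.4410 BTU/lb


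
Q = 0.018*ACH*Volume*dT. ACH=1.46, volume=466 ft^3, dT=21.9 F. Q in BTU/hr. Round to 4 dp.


Q = 0.018 * 1.46 * 466 * 21.9 = 268.1979 BTU/hr

268.1979 BTU/hr


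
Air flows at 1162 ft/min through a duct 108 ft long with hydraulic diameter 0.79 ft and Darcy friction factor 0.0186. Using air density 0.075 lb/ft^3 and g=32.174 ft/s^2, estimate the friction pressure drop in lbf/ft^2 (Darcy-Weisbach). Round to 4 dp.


v_fps = 1162/60 = 19.3667 ft/s
dp = 0.0186*(108/0.79)*0.075*19.3667^2/(2*32.174) = 1.1116 lbf/ft^2

1.1116 lbf/ft^2


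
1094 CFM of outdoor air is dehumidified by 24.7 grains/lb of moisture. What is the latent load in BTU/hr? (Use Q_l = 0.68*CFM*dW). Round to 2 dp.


Q = 0.68 * 1094 * 24.7 = 18374.82 BTU/hr

18374.82 BTU/hr


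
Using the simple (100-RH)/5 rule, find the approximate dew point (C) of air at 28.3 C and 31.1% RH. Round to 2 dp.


Td = 28.3 - (100-31.1)/5 = 14.52 C

14.52 C


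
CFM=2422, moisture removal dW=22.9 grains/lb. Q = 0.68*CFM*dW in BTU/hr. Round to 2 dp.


Q = 0.68 * 2422 * 22.9 = 37715.38 BTU/hr

37715.38 BTU/hr


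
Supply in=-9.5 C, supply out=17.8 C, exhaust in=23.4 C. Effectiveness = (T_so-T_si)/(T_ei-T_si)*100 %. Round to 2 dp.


eff = (17.8-(-9.5))/(23.4-(-9.5))*100 = 82.98 %

82.98 %


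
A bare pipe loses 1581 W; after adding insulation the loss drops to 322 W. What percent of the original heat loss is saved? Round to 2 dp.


Savings = ((1581-322)/1581)*100 = 79.63 %

79.63 %


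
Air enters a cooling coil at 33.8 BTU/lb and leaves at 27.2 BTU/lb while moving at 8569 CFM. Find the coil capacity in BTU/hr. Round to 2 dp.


Q = 4.5 * 8569 * (33.8 - 27.2) = 254499.30 BTU/hr

254499.30 BTU/hr


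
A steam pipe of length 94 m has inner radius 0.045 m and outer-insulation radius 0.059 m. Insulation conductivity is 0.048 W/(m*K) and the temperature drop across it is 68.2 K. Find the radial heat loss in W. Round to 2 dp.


Q = 2*pi*0.048*94*68.2/ln(0.059/0.045) = 7137.80 W

7137.80 W


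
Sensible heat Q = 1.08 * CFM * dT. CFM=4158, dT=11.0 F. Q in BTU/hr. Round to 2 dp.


Q = 1.08 * 4158 * 11.0 = 49397.04 BTU/hr

49397.04 BTU/hr


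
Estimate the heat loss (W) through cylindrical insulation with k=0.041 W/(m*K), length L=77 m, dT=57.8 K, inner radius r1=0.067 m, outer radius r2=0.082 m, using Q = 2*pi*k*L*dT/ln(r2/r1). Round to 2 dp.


Q = 2*pi*0.041*77*57.8/ln(0.082/0.067) = 5675.10 W

5675.10 W


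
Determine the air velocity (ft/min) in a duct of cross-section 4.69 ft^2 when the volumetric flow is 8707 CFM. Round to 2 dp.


V = 8707 / 4.69 = 1856.50 ft/min

1856.50 ft/min


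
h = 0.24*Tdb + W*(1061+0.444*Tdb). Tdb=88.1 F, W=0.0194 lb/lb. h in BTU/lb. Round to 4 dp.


h = 0.24*88.1 + 0.0194*(1061+0.444*88.1) = 42.4863 BTU/lb

42.4863 BTU/lb


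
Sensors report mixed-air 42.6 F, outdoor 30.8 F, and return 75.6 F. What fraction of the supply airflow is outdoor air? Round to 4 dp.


frac = (42.6 - 75.6) / (30.8 - 75.6) = 0.7366

0.7366


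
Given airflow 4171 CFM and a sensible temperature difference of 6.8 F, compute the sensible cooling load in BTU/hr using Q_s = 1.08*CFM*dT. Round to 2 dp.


Q = 1.08 * 4171 * 6.8 = 30631.82 BTU/hr

30631.82 BTU/hr


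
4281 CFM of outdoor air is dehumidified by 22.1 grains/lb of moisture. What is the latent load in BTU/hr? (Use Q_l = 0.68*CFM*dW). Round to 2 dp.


Q = 0.68 * 4281 * 22.1 = 64334.87 BTU/hr

64334.87 BTU/hr


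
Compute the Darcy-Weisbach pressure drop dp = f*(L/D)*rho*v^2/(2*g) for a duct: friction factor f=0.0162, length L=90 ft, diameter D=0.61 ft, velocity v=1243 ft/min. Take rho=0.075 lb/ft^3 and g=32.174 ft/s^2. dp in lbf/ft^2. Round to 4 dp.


v_fps = 1243/60 = 20.7167 ft/s
dp = 0.0162*(90/0.61)*0.075*20.7167^2/(2*32.174) = 1.1956 lbf/ft^2

1.1956 lbf/ft^2


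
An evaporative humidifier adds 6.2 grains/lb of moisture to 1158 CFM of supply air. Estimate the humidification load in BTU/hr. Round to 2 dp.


Q = 0.68 * 1158 * 6.2 = 4882.13 BTU/hr

4882.13 BTU/hr


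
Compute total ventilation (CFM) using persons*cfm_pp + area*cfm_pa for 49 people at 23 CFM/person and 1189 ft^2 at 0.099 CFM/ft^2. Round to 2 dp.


Total = 49*23 + 1189*0.099 = 1244.71 CFM

1244.71 CFM


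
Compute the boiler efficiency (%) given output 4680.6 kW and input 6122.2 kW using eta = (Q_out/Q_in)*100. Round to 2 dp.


eta = (4680.6/6122.2)*100 = 76.45 %

76.45 %


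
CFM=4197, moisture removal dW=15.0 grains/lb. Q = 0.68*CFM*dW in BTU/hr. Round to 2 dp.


Q = 0.68 * 4197 * 15.0 = 42809.40 BTU/hr

42809.40 BTU/hr


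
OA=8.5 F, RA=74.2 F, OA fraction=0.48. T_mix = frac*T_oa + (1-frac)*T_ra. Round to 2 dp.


T_mix = 0.48*8.5 + 0.52*74.2 = 42.66 F

42.66 F


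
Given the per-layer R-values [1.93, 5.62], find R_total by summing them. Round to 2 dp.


R_total = 1.93 + 5.62 = 7.55

7.55


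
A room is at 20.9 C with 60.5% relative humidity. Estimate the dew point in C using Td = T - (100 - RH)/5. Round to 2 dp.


Td = 20.9 - (100-60.5)/5 = 13.00 C

13.00 C


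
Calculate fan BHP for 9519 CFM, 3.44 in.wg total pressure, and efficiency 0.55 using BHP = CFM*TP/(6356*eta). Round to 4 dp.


BHP = 9519 * 3.44 / (6356 * 0.55) = 9.3671 hp

9.3671 hp


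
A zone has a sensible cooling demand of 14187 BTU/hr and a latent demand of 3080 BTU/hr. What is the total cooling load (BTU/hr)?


Qt = 14187 + 3080 = 17267 BTU/hr

17267 BTU/hr


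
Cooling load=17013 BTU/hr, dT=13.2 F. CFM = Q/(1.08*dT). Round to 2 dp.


CFM = 17013 / (1.08 * 13.2) = 1193.39

1193.39 CFM


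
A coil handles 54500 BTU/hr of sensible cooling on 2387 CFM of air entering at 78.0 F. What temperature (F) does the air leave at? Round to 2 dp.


dT = 54500/(1.08*2387) = 21.1407
T_leave = 78.0 - 21.1407 = 56.86 F

56.86 F


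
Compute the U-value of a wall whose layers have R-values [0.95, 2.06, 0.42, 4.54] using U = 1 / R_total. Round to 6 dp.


R_total = 0.95 + 2.06 + 0.42 + 4.54 = 7.97
U = 1/7.97 = 0.125471

0.125471


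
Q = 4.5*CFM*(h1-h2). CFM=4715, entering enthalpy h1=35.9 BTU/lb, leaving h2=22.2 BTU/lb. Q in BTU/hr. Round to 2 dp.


Q = 4.5 * 4715 * (35.9 - 22.2) = 290679.75 BTU/hr

290679.75 BTU/hr


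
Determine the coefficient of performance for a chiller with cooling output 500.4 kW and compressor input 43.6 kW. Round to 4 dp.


COP = 500.4 / 43.6 = 11.4771

11.4771


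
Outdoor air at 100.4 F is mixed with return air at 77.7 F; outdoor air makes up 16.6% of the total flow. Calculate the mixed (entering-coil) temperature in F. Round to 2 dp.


T_mix = 77.7 + (16.6/100)*(100.4-77.7) = 81.47 F

81.47 F


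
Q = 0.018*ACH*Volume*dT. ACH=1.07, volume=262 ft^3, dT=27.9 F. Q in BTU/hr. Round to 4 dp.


Q = 0.018 * 1.07 * 262 * 27.9 = 140.7867 BTU/hr

140.7867 BTU/hr


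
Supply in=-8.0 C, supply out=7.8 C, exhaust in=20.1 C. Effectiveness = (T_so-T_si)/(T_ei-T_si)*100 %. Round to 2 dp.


eff = (7.8-(-8.0))/(20.1-(-8.0))*100 = 56.23 %

56.23 %


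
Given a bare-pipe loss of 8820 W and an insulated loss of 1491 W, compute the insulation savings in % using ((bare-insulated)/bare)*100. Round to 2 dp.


Savings = ((8820-1491)/8820)*100 = 83.10 %

83.10 %


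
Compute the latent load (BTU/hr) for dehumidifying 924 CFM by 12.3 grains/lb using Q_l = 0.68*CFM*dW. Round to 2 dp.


Q = 0.68 * 924 * 12.3 = 7728.34 BTU/hr

7728.34 BTU/hr


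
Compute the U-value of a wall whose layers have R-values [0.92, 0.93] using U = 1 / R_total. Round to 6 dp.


R_total = 0.92 + 0.93 = 1.85
U = 1/1.85 = 0.540541

0.540541


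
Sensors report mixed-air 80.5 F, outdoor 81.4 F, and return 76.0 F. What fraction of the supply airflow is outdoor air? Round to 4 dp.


frac = (80.5 - 76.0) / (81.4 - 76.0) = 0.8333

0.8333


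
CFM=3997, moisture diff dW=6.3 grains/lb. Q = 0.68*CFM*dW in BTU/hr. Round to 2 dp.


Q = 0.68 * 3997 * 6.3 = 17123.15 BTU/hr

17123.15 BTU/hr


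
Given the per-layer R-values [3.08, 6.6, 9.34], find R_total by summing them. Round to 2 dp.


R_total = 3.08 + 6.6 + 9.34 = 19.02

19.02


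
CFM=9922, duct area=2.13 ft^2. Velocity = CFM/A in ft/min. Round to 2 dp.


V = 9922 / 2.13 = 4658.22 ft/min

4658.22 ft/min


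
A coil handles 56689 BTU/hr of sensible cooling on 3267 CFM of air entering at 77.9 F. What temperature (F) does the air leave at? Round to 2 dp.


dT = 56689/(1.08*3267) = 16.0667
T_leave = 77.9 - 16.0667 = 61.83 F

61.83 F


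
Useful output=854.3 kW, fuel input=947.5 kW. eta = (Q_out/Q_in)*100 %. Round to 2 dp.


eta = (854.3/947.5)*100 = 90.16 %

90.16 %


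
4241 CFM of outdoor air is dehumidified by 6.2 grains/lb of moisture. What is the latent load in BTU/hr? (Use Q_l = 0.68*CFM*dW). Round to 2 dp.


Q = 0.68 * 4241 * 6.2 = 17880.06 BTU/hr

17880.06 BTU/hr


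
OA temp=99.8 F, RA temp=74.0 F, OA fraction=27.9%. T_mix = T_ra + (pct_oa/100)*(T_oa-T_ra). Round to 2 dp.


T_mix = 74.0 + (27.9/100)*(99.8-74.0) = 81.20 F

81.20 F


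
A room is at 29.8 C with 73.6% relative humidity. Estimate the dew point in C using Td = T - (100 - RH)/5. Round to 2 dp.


Td = 29.8 - (100-73.6)/5 = 24.52 C

24.52 C


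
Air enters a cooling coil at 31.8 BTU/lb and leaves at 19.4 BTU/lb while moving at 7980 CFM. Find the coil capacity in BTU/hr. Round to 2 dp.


Q = 4.5 * 7980 * (31.8 - 19.4) = 445284.00 BTU/hr

445284.00 BTU/hr


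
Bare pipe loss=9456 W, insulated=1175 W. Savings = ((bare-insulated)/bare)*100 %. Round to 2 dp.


Savings = ((9456-1175)/9456)*100 = 87.57 %

87.57 %


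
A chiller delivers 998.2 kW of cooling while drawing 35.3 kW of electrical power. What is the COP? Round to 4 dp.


COP = 998.2 / 35.3 = 28.2776

28.2776


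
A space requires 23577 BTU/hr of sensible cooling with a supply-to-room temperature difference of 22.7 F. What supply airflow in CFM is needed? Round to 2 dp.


CFM = 23577 / (1.08 * 22.7) = 961.70

961.70 CFM
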